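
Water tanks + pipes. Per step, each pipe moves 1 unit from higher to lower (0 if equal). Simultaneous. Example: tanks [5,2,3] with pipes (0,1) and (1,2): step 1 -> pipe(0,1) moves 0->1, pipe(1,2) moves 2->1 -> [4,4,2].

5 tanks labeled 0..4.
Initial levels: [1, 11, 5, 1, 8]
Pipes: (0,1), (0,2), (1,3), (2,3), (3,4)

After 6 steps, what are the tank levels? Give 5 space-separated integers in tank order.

Answer: 5 6 6 3 6

Derivation:
Step 1: flows [1->0,2->0,1->3,2->3,4->3] -> levels [3 9 3 4 7]
Step 2: flows [1->0,0=2,1->3,3->2,4->3] -> levels [4 7 4 5 6]
Step 3: flows [1->0,0=2,1->3,3->2,4->3] -> levels [5 5 5 6 5]
Step 4: flows [0=1,0=2,3->1,3->2,3->4] -> levels [5 6 6 3 6]
Step 5: flows [1->0,2->0,1->3,2->3,4->3] -> levels [7 4 4 6 5]
Step 6: flows [0->1,0->2,3->1,3->2,3->4] -> levels [5 6 6 3 6]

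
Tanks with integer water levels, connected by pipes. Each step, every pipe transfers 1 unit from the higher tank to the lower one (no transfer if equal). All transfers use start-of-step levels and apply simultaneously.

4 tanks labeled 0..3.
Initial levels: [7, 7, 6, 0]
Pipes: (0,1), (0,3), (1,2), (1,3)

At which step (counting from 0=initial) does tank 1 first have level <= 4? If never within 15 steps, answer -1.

Answer: 3

Derivation:
Step 1: flows [0=1,0->3,1->2,1->3] -> levels [6 5 7 2]
Step 2: flows [0->1,0->3,2->1,1->3] -> levels [4 6 6 4]
Step 3: flows [1->0,0=3,1=2,1->3] -> levels [5 4 6 5]
Tank 1 first reaches <=4 at step 3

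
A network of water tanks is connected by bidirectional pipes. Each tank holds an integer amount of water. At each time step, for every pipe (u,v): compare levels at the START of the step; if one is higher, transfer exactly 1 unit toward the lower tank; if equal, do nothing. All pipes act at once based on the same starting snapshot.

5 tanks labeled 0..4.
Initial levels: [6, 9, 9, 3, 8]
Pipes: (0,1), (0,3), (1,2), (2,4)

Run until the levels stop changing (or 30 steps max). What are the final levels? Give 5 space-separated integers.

Answer: 7 6 9 6 7

Derivation:
Step 1: flows [1->0,0->3,1=2,2->4] -> levels [6 8 8 4 9]
Step 2: flows [1->0,0->3,1=2,4->2] -> levels [6 7 9 5 8]
Step 3: flows [1->0,0->3,2->1,2->4] -> levels [6 7 7 6 9]
Step 4: flows [1->0,0=3,1=2,4->2] -> levels [7 6 8 6 8]
Step 5: flows [0->1,0->3,2->1,2=4] -> levels [5 8 7 7 8]
Step 6: flows [1->0,3->0,1->2,4->2] -> levels [7 6 9 6 7]
Step 7: flows [0->1,0->3,2->1,2->4] -> levels [5 8 7 7 8]
  -> period-2 cycle: step 7 state = step 5 state; never stabilizes
  -> state at step 30: (30-5) mod 2 = 1, same as step 6 -> [7 6 9 6 7]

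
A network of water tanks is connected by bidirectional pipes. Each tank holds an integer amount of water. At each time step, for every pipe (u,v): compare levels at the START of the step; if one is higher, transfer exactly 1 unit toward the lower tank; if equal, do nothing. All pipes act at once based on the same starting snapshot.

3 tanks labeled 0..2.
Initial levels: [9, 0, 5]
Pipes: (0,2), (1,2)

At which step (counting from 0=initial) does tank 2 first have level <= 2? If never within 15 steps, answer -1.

Step 1: flows [0->2,2->1] -> levels [8 1 5]
Step 2: flows [0->2,2->1] -> levels [7 2 5]
Step 3: flows [0->2,2->1] -> levels [6 3 5]
Step 4: flows [0->2,2->1] -> levels [5 4 5]
Step 5: flows [0=2,2->1] -> levels [5 5 4]
Step 6: flows [0->2,1->2] -> levels [4 4 6]
Step 7: flows [2->0,2->1] -> levels [5 5 4]
  -> period-2 cycle (repeats step 5); tank 2 never drops to <=2
Tank 2 never reaches <=2 within 15 steps

Answer: -1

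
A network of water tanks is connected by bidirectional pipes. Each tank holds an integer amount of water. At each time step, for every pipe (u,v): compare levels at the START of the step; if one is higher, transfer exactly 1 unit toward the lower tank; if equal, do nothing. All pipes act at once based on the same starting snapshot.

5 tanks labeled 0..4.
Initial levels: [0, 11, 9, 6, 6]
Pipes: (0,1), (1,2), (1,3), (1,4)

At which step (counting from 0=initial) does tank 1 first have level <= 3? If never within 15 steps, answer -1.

Step 1: flows [1->0,1->2,1->3,1->4] -> levels [1 7 10 7 7]
Step 2: flows [1->0,2->1,1=3,1=4] -> levels [2 7 9 7 7]
Step 3: flows [1->0,2->1,1=3,1=4] -> levels [3 7 8 7 7]
Step 4: flows [1->0,2->1,1=3,1=4] -> levels [4 7 7 7 7]
Step 5: flows [1->0,1=2,1=3,1=4] -> levels [5 6 7 7 7]
Step 6: flows [1->0,2->1,3->1,4->1] -> levels [6 8 6 6 6]
Step 7: flows [1->0,1->2,1->3,1->4] -> levels [7 4 7 7 7]
Step 8: flows [0->1,2->1,3->1,4->1] -> levels [6 8 6 6 6]
  -> period-2 cycle (repeats step 6); tank 1 never drops to <=3
Tank 1 never reaches <=3 within 15 steps

Answer: -1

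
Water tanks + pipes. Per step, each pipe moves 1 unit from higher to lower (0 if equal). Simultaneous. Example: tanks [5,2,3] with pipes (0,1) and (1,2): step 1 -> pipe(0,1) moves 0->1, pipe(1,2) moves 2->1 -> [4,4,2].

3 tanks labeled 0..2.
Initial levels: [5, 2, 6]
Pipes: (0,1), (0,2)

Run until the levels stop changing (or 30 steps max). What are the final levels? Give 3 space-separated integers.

Step 1: flows [0->1,2->0] -> levels [5 3 5]
Step 2: flows [0->1,0=2] -> levels [4 4 5]
Step 3: flows [0=1,2->0] -> levels [5 4 4]
Step 4: flows [0->1,0->2] -> levels [3 5 5]
Step 5: flows [1->0,2->0] -> levels [5 4 4]
  -> period-2 cycle: step 5 state = step 3 state; never stabilizes
  -> state at step 30: (30-3) mod 2 = 1, same as step 4 -> [3 5 5]

Answer: 3 5 5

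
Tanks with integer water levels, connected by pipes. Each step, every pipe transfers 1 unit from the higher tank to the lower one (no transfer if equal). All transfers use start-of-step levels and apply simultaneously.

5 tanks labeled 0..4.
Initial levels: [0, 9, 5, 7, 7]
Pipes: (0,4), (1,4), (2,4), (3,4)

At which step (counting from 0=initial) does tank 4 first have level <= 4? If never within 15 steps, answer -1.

Step 1: flows [4->0,1->4,4->2,3=4] -> levels [1 8 6 7 6]
Step 2: flows [4->0,1->4,2=4,3->4] -> levels [2 7 6 6 7]
Step 3: flows [4->0,1=4,4->2,4->3] -> levels [3 7 7 7 4]
Tank 4 first reaches <=4 at step 3

Answer: 3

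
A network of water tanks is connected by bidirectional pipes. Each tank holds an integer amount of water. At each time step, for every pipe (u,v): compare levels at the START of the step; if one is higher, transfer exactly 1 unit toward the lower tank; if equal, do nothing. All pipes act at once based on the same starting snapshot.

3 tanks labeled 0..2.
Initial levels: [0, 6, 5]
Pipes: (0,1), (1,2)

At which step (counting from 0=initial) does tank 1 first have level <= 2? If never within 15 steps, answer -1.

Step 1: flows [1->0,1->2] -> levels [1 4 6]
Step 2: flows [1->0,2->1] -> levels [2 4 5]
Step 3: flows [1->0,2->1] -> levels [3 4 4]
Step 4: flows [1->0,1=2] -> levels [4 3 4]
Step 5: flows [0->1,2->1] -> levels [3 5 3]
Step 6: flows [1->0,1->2] -> levels [4 3 4]
  -> period-2 cycle (repeats step 4); tank 1 never drops to <=2
Tank 1 never reaches <=2 within 15 steps

Answer: -1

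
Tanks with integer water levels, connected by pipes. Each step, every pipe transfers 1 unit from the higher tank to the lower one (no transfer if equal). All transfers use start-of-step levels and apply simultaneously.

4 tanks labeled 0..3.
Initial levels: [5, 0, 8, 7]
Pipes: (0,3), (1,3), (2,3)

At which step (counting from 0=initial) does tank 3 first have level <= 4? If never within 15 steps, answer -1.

Step 1: flows [3->0,3->1,2->3] -> levels [6 1 7 6]
Step 2: flows [0=3,3->1,2->3] -> levels [6 2 6 6]
Step 3: flows [0=3,3->1,2=3] -> levels [6 3 6 5]
Step 4: flows [0->3,3->1,2->3] -> levels [5 4 5 6]
Step 5: flows [3->0,3->1,3->2] -> levels [6 5 6 3]
Tank 3 first reaches <=4 at step 5

Answer: 5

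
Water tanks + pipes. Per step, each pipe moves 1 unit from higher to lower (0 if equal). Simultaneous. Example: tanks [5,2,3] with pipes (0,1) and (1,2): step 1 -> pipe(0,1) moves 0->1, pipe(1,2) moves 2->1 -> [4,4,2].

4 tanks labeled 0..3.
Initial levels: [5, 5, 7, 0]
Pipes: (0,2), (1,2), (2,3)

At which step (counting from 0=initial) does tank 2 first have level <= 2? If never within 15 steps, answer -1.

Step 1: flows [2->0,2->1,2->3] -> levels [6 6 4 1]
Step 2: flows [0->2,1->2,2->3] -> levels [5 5 5 2]
Step 3: flows [0=2,1=2,2->3] -> levels [5 5 4 3]
Step 4: flows [0->2,1->2,2->3] -> levels [4 4 5 4]
Step 5: flows [2->0,2->1,2->3] -> levels [5 5 2 5]
Tank 2 first reaches <=2 at step 5

Answer: 5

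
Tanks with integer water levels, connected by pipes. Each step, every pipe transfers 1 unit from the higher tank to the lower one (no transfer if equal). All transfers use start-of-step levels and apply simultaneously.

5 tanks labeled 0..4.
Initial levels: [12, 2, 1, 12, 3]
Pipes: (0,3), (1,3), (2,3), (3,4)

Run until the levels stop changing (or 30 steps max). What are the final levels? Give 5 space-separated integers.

Answer: 7 5 5 8 5

Derivation:
Step 1: flows [0=3,3->1,3->2,3->4] -> levels [12 3 2 9 4]
Step 2: flows [0->3,3->1,3->2,3->4] -> levels [11 4 3 7 5]
Step 3: flows [0->3,3->1,3->2,3->4] -> levels [10 5 4 5 6]
Step 4: flows [0->3,1=3,3->2,4->3] -> levels [9 5 5 6 5]
Step 5: flows [0->3,3->1,3->2,3->4] -> levels [8 6 6 4 6]
Step 6: flows [0->3,1->3,2->3,4->3] -> levels [7 5 5 8 5]
Step 7: flows [3->0,3->1,3->2,3->4] -> levels [8 6 6 4 6]
  -> period-2 cycle: step 7 state = step 5 state; never stabilizes
  -> state at step 30: (30-5) mod 2 = 1, same as step 6 -> [7 5 5 8 5]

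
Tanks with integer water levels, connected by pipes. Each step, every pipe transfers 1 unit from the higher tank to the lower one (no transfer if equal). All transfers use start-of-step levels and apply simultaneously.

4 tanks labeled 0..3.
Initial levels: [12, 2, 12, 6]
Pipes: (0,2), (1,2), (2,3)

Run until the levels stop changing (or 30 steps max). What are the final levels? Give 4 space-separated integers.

Step 1: flows [0=2,2->1,2->3] -> levels [12 3 10 7]
Step 2: flows [0->2,2->1,2->3] -> levels [11 4 9 8]
Step 3: flows [0->2,2->1,2->3] -> levels [10 5 8 9]
Step 4: flows [0->2,2->1,3->2] -> levels [9 6 9 8]
Step 5: flows [0=2,2->1,2->3] -> levels [9 7 7 9]
Step 6: flows [0->2,1=2,3->2] -> levels [8 7 9 8]
Step 7: flows [2->0,2->1,2->3] -> levels [9 8 6 9]
Step 8: flows [0->2,1->2,3->2] -> levels [8 7 9 8]
  -> period-2 cycle: step 8 state = step 6 state; never stabilizes
  -> state at step 30: (30-6) mod 2 = 0, same as step 6 -> [8 7 9 8]

Answer: 8 7 9 8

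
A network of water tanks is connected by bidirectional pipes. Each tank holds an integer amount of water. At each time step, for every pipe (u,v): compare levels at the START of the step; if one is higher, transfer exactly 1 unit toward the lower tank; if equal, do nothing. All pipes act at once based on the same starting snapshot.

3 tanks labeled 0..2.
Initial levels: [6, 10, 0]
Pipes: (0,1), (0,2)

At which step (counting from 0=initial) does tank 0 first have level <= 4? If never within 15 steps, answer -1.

Answer: 7

Derivation:
Step 1: flows [1->0,0->2] -> levels [6 9 1]
Step 2: flows [1->0,0->2] -> levels [6 8 2]
Step 3: flows [1->0,0->2] -> levels [6 7 3]
Step 4: flows [1->0,0->2] -> levels [6 6 4]
Step 5: flows [0=1,0->2] -> levels [5 6 5]
Step 6: flows [1->0,0=2] -> levels [6 5 5]
Step 7: flows [0->1,0->2] -> levels [4 6 6]
Tank 0 first reaches <=4 at step 7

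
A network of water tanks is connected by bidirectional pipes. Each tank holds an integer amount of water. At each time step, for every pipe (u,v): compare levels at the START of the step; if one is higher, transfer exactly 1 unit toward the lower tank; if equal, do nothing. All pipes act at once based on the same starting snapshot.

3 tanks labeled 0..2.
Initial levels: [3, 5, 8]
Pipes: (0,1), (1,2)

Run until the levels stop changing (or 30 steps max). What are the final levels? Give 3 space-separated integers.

Answer: 6 4 6

Derivation:
Step 1: flows [1->0,2->1] -> levels [4 5 7]
Step 2: flows [1->0,2->1] -> levels [5 5 6]
Step 3: flows [0=1,2->1] -> levels [5 6 5]
Step 4: flows [1->0,1->2] -> levels [6 4 6]
Step 5: flows [0->1,2->1] -> levels [5 6 5]
  -> period-2 cycle: step 5 state = step 3 state; never stabilizes
  -> state at step 30: (30-3) mod 2 = 1, same as step 4 -> [6 4 6]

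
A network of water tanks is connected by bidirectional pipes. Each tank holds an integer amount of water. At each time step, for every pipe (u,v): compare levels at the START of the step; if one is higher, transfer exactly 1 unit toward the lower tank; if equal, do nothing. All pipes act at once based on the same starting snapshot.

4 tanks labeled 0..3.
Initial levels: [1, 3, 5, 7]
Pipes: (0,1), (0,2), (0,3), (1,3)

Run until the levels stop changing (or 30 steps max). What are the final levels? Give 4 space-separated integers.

Answer: 4 5 4 3

Derivation:
Step 1: flows [1->0,2->0,3->0,3->1] -> levels [4 3 4 5]
Step 2: flows [0->1,0=2,3->0,3->1] -> levels [4 5 4 3]
Step 3: flows [1->0,0=2,0->3,1->3] -> levels [4 3 4 5]
  -> period-2 cycle: step 3 state = step 1 state; never stabilizes
  -> state at step 30: (30-1) mod 2 = 1, same as step 2 -> [4 5 4 3]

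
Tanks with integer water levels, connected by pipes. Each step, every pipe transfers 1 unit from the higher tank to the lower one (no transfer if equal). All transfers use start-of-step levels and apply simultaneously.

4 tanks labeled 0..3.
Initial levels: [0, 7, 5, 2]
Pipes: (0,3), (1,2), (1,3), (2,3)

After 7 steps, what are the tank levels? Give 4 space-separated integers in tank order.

Step 1: flows [3->0,1->2,1->3,2->3] -> levels [1 5 5 3]
Step 2: flows [3->0,1=2,1->3,2->3] -> levels [2 4 4 4]
Step 3: flows [3->0,1=2,1=3,2=3] -> levels [3 4 4 3]
Step 4: flows [0=3,1=2,1->3,2->3] -> levels [3 3 3 5]
Step 5: flows [3->0,1=2,3->1,3->2] -> levels [4 4 4 2]
Step 6: flows [0->3,1=2,1->3,2->3] -> levels [3 3 3 5]
  -> period-2 cycle: step 6 state = step 4 state
  -> state at step 7: (7-4) mod 2 = 1, same as step 5 -> [4 4 4 2]

Answer: 4 4 4 2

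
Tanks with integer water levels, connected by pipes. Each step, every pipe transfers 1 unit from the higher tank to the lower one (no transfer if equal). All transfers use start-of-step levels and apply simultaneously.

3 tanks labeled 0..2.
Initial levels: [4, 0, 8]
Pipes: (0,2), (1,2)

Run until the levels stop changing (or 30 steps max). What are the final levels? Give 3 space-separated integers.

Answer: 4 4 4

Derivation:
Step 1: flows [2->0,2->1] -> levels [5 1 6]
Step 2: flows [2->0,2->1] -> levels [6 2 4]
Step 3: flows [0->2,2->1] -> levels [5 3 4]
Step 4: flows [0->2,2->1] -> levels [4 4 4]
Step 5: flows [0=2,1=2] -> levels [4 4 4]
  -> stable (no change)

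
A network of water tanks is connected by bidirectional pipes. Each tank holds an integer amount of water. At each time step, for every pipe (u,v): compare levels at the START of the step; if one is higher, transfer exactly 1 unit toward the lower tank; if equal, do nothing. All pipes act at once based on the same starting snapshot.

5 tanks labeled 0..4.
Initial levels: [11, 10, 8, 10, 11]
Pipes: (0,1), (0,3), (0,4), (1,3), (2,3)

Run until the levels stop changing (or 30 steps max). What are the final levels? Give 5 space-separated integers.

Step 1: flows [0->1,0->3,0=4,1=3,3->2] -> levels [9 11 9 10 11]
Step 2: flows [1->0,3->0,4->0,1->3,3->2] -> levels [12 9 10 9 10]
Step 3: flows [0->1,0->3,0->4,1=3,2->3] -> levels [9 10 9 11 11]
Step 4: flows [1->0,3->0,4->0,3->1,3->2] -> levels [12 10 10 8 10]
Step 5: flows [0->1,0->3,0->4,1->3,2->3] -> levels [9 10 9 11 11]
  -> period-2 cycle: step 5 state = step 3 state; never stabilizes
  -> state at step 30: (30-3) mod 2 = 1, same as step 4 -> [12 10 10 8 10]

Answer: 12 10 10 8 10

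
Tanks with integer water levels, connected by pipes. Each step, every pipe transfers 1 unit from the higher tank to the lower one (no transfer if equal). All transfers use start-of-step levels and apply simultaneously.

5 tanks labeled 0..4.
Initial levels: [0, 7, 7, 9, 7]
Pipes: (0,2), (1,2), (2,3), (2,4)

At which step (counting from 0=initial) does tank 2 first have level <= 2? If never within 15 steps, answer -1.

Answer: -1

Derivation:
Step 1: flows [2->0,1=2,3->2,2=4] -> levels [1 7 7 8 7]
Step 2: flows [2->0,1=2,3->2,2=4] -> levels [2 7 7 7 7]
Step 3: flows [2->0,1=2,2=3,2=4] -> levels [3 7 6 7 7]
Step 4: flows [2->0,1->2,3->2,4->2] -> levels [4 6 8 6 6]
Step 5: flows [2->0,2->1,2->3,2->4] -> levels [5 7 4 7 7]
Step 6: flows [0->2,1->2,3->2,4->2] -> levels [4 6 8 6 6]
  -> period-2 cycle (repeats step 4); tank 2 never drops to <=2
Tank 2 never reaches <=2 within 15 steps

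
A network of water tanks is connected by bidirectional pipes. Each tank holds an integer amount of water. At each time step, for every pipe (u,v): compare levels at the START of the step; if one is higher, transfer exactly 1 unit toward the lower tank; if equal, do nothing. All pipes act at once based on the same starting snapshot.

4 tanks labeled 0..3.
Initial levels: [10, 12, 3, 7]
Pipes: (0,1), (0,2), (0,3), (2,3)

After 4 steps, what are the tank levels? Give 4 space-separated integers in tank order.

Answer: 10 8 7 7

Derivation:
Step 1: flows [1->0,0->2,0->3,3->2] -> levels [9 11 5 7]
Step 2: flows [1->0,0->2,0->3,3->2] -> levels [8 10 7 7]
Step 3: flows [1->0,0->2,0->3,2=3] -> levels [7 9 8 8]
Step 4: flows [1->0,2->0,3->0,2=3] -> levels [10 8 7 7]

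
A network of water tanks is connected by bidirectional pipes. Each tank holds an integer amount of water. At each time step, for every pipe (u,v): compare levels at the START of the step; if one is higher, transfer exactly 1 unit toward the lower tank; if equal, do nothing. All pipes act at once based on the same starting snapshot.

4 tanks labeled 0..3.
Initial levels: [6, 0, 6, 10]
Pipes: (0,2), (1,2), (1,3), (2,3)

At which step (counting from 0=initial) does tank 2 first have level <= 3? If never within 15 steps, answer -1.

Step 1: flows [0=2,2->1,3->1,3->2] -> levels [6 2 6 8]
Step 2: flows [0=2,2->1,3->1,3->2] -> levels [6 4 6 6]
Step 3: flows [0=2,2->1,3->1,2=3] -> levels [6 6 5 5]
Step 4: flows [0->2,1->2,1->3,2=3] -> levels [5 4 7 6]
Step 5: flows [2->0,2->1,3->1,2->3] -> levels [6 6 4 6]
Step 6: flows [0->2,1->2,1=3,3->2] -> levels [5 5 7 5]
Step 7: flows [2->0,2->1,1=3,2->3] -> levels [6 6 4 6]
  -> period-2 cycle (repeats step 5); tank 2 never drops to <=3
Tank 2 never reaches <=3 within 15 steps

Answer: -1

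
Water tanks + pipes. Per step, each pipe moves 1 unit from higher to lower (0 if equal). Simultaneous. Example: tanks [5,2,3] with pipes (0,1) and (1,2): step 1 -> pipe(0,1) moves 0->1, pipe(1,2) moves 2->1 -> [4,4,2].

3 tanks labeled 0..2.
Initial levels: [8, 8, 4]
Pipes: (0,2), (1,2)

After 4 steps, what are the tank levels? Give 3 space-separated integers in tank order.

Step 1: flows [0->2,1->2] -> levels [7 7 6]
Step 2: flows [0->2,1->2] -> levels [6 6 8]
Step 3: flows [2->0,2->1] -> levels [7 7 6]
  -> period-2 cycle: step 3 state = step 1 state
  -> state at step 4: (4-1) mod 2 = 1, same as step 2 -> [6 6 8]

Answer: 6 6 8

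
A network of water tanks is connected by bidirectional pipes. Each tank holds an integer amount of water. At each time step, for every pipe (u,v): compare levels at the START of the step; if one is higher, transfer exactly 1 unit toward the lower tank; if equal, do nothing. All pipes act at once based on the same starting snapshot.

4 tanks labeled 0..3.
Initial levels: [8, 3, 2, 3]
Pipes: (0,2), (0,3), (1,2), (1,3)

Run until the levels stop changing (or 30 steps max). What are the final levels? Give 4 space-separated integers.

Step 1: flows [0->2,0->3,1->2,1=3] -> levels [6 2 4 4]
Step 2: flows [0->2,0->3,2->1,3->1] -> levels [4 4 4 4]
Step 3: flows [0=2,0=3,1=2,1=3] -> levels [4 4 4 4]
  -> stable (no change)

Answer: 4 4 4 4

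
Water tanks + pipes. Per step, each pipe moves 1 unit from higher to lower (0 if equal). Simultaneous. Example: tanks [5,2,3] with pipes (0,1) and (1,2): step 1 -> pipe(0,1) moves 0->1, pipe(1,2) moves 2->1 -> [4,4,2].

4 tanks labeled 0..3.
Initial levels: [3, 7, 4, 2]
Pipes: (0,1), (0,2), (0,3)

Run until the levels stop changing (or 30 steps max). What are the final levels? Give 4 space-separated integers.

Answer: 3 5 4 4

Derivation:
Step 1: flows [1->0,2->0,0->3] -> levels [4 6 3 3]
Step 2: flows [1->0,0->2,0->3] -> levels [3 5 4 4]
Step 3: flows [1->0,2->0,3->0] -> levels [6 4 3 3]
Step 4: flows [0->1,0->2,0->3] -> levels [3 5 4 4]
  -> period-2 cycle: step 4 state = step 2 state; never stabilizes
  -> state at step 30: (30-2) mod 2 = 0, same as step 2 -> [3 5 4 4]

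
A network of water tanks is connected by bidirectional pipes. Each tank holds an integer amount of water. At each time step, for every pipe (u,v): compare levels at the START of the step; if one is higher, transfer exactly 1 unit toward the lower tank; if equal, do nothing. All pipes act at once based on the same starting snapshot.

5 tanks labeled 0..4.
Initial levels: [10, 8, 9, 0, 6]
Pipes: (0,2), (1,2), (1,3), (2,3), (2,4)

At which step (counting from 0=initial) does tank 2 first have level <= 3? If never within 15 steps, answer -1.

Step 1: flows [0->2,2->1,1->3,2->3,2->4] -> levels [9 8 7 2 7]
Step 2: flows [0->2,1->2,1->3,2->3,2=4] -> levels [8 6 8 4 7]
Step 3: flows [0=2,2->1,1->3,2->3,2->4] -> levels [8 6 5 6 8]
Step 4: flows [0->2,1->2,1=3,3->2,4->2] -> levels [7 5 9 5 7]
Step 5: flows [2->0,2->1,1=3,2->3,2->4] -> levels [8 6 5 6 8]
  -> period-2 cycle (repeats step 3); tank 2 never drops to <=3
Tank 2 never reaches <=3 within 15 steps

Answer: -1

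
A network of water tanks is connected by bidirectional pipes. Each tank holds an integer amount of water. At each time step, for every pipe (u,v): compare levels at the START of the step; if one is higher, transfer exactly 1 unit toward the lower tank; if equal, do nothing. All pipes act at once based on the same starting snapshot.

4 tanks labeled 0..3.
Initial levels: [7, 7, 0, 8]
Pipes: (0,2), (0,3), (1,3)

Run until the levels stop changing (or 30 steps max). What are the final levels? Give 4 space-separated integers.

Step 1: flows [0->2,3->0,3->1] -> levels [7 8 1 6]
Step 2: flows [0->2,0->3,1->3] -> levels [5 7 2 8]
Step 3: flows [0->2,3->0,3->1] -> levels [5 8 3 6]
Step 4: flows [0->2,3->0,1->3] -> levels [5 7 4 6]
Step 5: flows [0->2,3->0,1->3] -> levels [5 6 5 6]
Step 6: flows [0=2,3->0,1=3] -> levels [6 6 5 5]
Step 7: flows [0->2,0->3,1->3] -> levels [4 5 6 7]
Step 8: flows [2->0,3->0,3->1] -> levels [6 6 5 5]
  -> period-2 cycle: step 8 state = step 6 state; never stabilizes
  -> state at step 30: (30-6) mod 2 = 0, same as step 6 -> [6 6 5 5]

Answer: 6 6 5 5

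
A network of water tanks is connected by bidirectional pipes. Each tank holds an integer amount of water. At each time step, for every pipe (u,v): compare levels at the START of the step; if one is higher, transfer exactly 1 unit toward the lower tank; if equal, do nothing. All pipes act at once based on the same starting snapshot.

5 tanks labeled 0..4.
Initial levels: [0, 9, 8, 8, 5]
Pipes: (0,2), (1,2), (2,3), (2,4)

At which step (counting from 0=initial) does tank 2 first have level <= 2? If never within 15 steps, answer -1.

Answer: -1

Derivation:
Step 1: flows [2->0,1->2,2=3,2->4] -> levels [1 8 7 8 6]
Step 2: flows [2->0,1->2,3->2,2->4] -> levels [2 7 7 7 7]
Step 3: flows [2->0,1=2,2=3,2=4] -> levels [3 7 6 7 7]
Step 4: flows [2->0,1->2,3->2,4->2] -> levels [4 6 8 6 6]
Step 5: flows [2->0,2->1,2->3,2->4] -> levels [5 7 4 7 7]
Step 6: flows [0->2,1->2,3->2,4->2] -> levels [4 6 8 6 6]
  -> period-2 cycle (repeats step 4); tank 2 never drops to <=2
Tank 2 never reaches <=2 within 15 steps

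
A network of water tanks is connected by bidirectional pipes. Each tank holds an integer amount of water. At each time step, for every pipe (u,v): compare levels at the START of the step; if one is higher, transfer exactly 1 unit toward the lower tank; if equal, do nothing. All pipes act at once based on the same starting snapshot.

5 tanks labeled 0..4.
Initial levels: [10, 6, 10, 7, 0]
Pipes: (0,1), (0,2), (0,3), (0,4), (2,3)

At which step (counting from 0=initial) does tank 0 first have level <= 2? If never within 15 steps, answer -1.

Answer: -1

Derivation:
Step 1: flows [0->1,0=2,0->3,0->4,2->3] -> levels [7 7 9 9 1]
Step 2: flows [0=1,2->0,3->0,0->4,2=3] -> levels [8 7 8 8 2]
Step 3: flows [0->1,0=2,0=3,0->4,2=3] -> levels [6 8 8 8 3]
Step 4: flows [1->0,2->0,3->0,0->4,2=3] -> levels [8 7 7 7 4]
Step 5: flows [0->1,0->2,0->3,0->4,2=3] -> levels [4 8 8 8 5]
Step 6: flows [1->0,2->0,3->0,4->0,2=3] -> levels [8 7 7 7 4]
  -> period-2 cycle (repeats step 4); tank 0 never drops to <=2
Tank 0 never reaches <=2 within 15 steps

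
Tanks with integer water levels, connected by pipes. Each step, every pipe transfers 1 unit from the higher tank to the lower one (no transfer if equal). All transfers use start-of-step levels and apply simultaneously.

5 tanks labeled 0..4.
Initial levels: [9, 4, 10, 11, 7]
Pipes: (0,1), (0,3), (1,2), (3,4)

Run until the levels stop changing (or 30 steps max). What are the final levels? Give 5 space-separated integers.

Answer: 9 7 9 7 9

Derivation:
Step 1: flows [0->1,3->0,2->1,3->4] -> levels [9 6 9 9 8]
Step 2: flows [0->1,0=3,2->1,3->4] -> levels [8 8 8 8 9]
Step 3: flows [0=1,0=3,1=2,4->3] -> levels [8 8 8 9 8]
Step 4: flows [0=1,3->0,1=2,3->4] -> levels [9 8 8 7 9]
Step 5: flows [0->1,0->3,1=2,4->3] -> levels [7 9 8 9 8]
Step 6: flows [1->0,3->0,1->2,3->4] -> levels [9 7 9 7 9]
Step 7: flows [0->1,0->3,2->1,4->3] -> levels [7 9 8 9 8]
  -> period-2 cycle: step 7 state = step 5 state; never stabilizes
  -> state at step 30: (30-5) mod 2 = 1, same as step 6 -> [9 7 9 7 9]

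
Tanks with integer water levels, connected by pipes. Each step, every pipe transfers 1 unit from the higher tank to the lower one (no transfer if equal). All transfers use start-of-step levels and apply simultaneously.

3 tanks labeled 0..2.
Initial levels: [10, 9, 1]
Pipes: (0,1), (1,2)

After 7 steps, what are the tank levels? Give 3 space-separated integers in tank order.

Answer: 6 8 6

Derivation:
Step 1: flows [0->1,1->2] -> levels [9 9 2]
Step 2: flows [0=1,1->2] -> levels [9 8 3]
Step 3: flows [0->1,1->2] -> levels [8 8 4]
Step 4: flows [0=1,1->2] -> levels [8 7 5]
Step 5: flows [0->1,1->2] -> levels [7 7 6]
Step 6: flows [0=1,1->2] -> levels [7 6 7]
Step 7: flows [0->1,2->1] -> levels [6 8 6]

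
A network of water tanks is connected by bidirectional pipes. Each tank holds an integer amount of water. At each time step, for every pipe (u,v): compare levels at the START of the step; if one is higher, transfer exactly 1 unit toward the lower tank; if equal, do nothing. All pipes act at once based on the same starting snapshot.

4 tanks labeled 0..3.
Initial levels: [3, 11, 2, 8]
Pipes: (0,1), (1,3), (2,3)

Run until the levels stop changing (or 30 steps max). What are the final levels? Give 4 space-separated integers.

Answer: 7 5 5 7

Derivation:
Step 1: flows [1->0,1->3,3->2] -> levels [4 9 3 8]
Step 2: flows [1->0,1->3,3->2] -> levels [5 7 4 8]
Step 3: flows [1->0,3->1,3->2] -> levels [6 7 5 6]
Step 4: flows [1->0,1->3,3->2] -> levels [7 5 6 6]
Step 5: flows [0->1,3->1,2=3] -> levels [6 7 6 5]
Step 6: flows [1->0,1->3,2->3] -> levels [7 5 5 7]
Step 7: flows [0->1,3->1,3->2] -> levels [6 7 6 5]
  -> period-2 cycle: step 7 state = step 5 state; never stabilizes
  -> state at step 30: (30-5) mod 2 = 1, same as step 6 -> [7 5 5 7]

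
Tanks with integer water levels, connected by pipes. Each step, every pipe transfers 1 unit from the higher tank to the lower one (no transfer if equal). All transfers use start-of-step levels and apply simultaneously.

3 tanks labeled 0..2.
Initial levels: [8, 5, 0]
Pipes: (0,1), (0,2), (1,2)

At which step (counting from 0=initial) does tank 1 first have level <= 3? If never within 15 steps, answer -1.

Answer: 3

Derivation:
Step 1: flows [0->1,0->2,1->2] -> levels [6 5 2]
Step 2: flows [0->1,0->2,1->2] -> levels [4 5 4]
Step 3: flows [1->0,0=2,1->2] -> levels [5 3 5]
Tank 1 first reaches <=3 at step 3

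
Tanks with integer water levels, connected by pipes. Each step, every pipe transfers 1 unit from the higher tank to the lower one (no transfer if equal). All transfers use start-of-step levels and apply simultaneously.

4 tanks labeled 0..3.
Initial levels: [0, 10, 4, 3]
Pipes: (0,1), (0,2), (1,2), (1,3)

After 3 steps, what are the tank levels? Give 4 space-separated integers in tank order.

Step 1: flows [1->0,2->0,1->2,1->3] -> levels [2 7 4 4]
Step 2: flows [1->0,2->0,1->2,1->3] -> levels [4 4 4 5]
Step 3: flows [0=1,0=2,1=2,3->1] -> levels [4 5 4 4]

Answer: 4 5 4 4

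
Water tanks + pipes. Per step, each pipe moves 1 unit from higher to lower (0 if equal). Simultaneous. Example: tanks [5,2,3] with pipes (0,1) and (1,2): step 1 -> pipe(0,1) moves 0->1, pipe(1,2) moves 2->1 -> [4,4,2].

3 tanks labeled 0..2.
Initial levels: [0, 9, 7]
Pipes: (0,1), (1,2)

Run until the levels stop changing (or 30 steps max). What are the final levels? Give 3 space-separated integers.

Step 1: flows [1->0,1->2] -> levels [1 7 8]
Step 2: flows [1->0,2->1] -> levels [2 7 7]
Step 3: flows [1->0,1=2] -> levels [3 6 7]
Step 4: flows [1->0,2->1] -> levels [4 6 6]
Step 5: flows [1->0,1=2] -> levels [5 5 6]
Step 6: flows [0=1,2->1] -> levels [5 6 5]
Step 7: flows [1->0,1->2] -> levels [6 4 6]
Step 8: flows [0->1,2->1] -> levels [5 6 5]
  -> period-2 cycle: step 8 state = step 6 state; never stabilizes
  -> state at step 30: (30-6) mod 2 = 0, same as step 6 -> [5 6 5]

Answer: 5 6 5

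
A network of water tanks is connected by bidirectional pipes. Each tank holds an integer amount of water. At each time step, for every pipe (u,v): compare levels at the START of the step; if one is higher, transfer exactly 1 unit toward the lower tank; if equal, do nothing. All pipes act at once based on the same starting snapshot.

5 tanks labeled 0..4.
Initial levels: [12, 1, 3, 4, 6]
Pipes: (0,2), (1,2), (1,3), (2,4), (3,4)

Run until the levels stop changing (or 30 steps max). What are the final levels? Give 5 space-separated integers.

Answer: 6 6 5 3 6

Derivation:
Step 1: flows [0->2,2->1,3->1,4->2,4->3] -> levels [11 3 4 4 4]
Step 2: flows [0->2,2->1,3->1,2=4,3=4] -> levels [10 5 4 3 4]
Step 3: flows [0->2,1->2,1->3,2=4,4->3] -> levels [9 3 6 5 3]
Step 4: flows [0->2,2->1,3->1,2->4,3->4] -> levels [8 5 5 3 5]
Step 5: flows [0->2,1=2,1->3,2=4,4->3] -> levels [7 4 6 5 4]
Step 6: flows [0->2,2->1,3->1,2->4,3->4] -> levels [6 6 5 3 6]
Step 7: flows [0->2,1->2,1->3,4->2,4->3] -> levels [5 4 8 5 4]
Step 8: flows [2->0,2->1,3->1,2->4,3->4] -> levels [6 6 5 3 6]
  -> period-2 cycle: step 8 state = step 6 state; never stabilizes
  -> state at step 30: (30-6) mod 2 = 0, same as step 6 -> [6 6 5 3 6]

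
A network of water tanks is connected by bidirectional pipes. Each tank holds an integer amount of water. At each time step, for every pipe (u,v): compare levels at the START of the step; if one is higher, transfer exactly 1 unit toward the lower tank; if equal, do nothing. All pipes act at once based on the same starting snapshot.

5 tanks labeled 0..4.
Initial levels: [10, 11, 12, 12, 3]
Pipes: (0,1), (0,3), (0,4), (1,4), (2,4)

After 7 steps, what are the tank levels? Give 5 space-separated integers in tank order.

Answer: 10 9 9 9 11

Derivation:
Step 1: flows [1->0,3->0,0->4,1->4,2->4] -> levels [11 9 11 11 6]
Step 2: flows [0->1,0=3,0->4,1->4,2->4] -> levels [9 9 10 11 9]
Step 3: flows [0=1,3->0,0=4,1=4,2->4] -> levels [10 9 9 10 10]
Step 4: flows [0->1,0=3,0=4,4->1,4->2] -> levels [9 11 10 10 8]
Step 5: flows [1->0,3->0,0->4,1->4,2->4] -> levels [10 9 9 9 11]
Step 6: flows [0->1,0->3,4->0,4->1,4->2] -> levels [9 11 10 10 8]
  -> period-2 cycle: step 6 state = step 4 state
  -> state at step 7: (7-4) mod 2 = 1, same as step 5 -> [10 9 9 9 11]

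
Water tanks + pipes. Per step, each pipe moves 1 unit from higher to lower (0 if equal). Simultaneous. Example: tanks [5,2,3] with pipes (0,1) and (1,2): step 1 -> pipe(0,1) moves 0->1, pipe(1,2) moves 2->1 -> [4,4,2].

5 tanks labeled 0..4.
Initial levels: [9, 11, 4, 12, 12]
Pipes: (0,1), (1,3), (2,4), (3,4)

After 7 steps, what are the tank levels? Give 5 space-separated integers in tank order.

Step 1: flows [1->0,3->1,4->2,3=4] -> levels [10 11 5 11 11]
Step 2: flows [1->0,1=3,4->2,3=4] -> levels [11 10 6 11 10]
Step 3: flows [0->1,3->1,4->2,3->4] -> levels [10 12 7 9 10]
Step 4: flows [1->0,1->3,4->2,4->3] -> levels [11 10 8 11 8]
Step 5: flows [0->1,3->1,2=4,3->4] -> levels [10 12 8 9 9]
Step 6: flows [1->0,1->3,4->2,3=4] -> levels [11 10 9 10 8]
Step 7: flows [0->1,1=3,2->4,3->4] -> levels [10 11 8 9 10]

Answer: 10 11 8 9 10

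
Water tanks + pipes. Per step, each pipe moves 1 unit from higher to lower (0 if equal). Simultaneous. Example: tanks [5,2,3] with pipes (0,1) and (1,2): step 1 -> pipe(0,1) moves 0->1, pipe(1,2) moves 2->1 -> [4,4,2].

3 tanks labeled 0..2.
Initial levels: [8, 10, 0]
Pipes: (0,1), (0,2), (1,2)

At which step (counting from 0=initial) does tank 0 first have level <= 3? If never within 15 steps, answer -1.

Step 1: flows [1->0,0->2,1->2] -> levels [8 8 2]
Step 2: flows [0=1,0->2,1->2] -> levels [7 7 4]
Step 3: flows [0=1,0->2,1->2] -> levels [6 6 6]
Step 4: flows [0=1,0=2,1=2] -> levels [6 6 6]
  -> stable; tank 0 stays at 6 > 3
Tank 0 never reaches <=3 within 15 steps

Answer: -1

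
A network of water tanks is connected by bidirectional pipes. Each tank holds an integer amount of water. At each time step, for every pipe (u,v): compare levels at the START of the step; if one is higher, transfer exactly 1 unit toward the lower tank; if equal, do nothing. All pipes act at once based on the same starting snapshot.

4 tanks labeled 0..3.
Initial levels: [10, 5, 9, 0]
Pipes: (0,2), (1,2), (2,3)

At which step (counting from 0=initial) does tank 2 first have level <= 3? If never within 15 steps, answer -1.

Answer: -1

Derivation:
Step 1: flows [0->2,2->1,2->3] -> levels [9 6 8 1]
Step 2: flows [0->2,2->1,2->3] -> levels [8 7 7 2]
Step 3: flows [0->2,1=2,2->3] -> levels [7 7 7 3]
Step 4: flows [0=2,1=2,2->3] -> levels [7 7 6 4]
Step 5: flows [0->2,1->2,2->3] -> levels [6 6 7 5]
Step 6: flows [2->0,2->1,2->3] -> levels [7 7 4 6]
Step 7: flows [0->2,1->2,3->2] -> levels [6 6 7 5]
  -> period-2 cycle (repeats step 5); tank 2 never drops to <=3
Tank 2 never reaches <=3 within 15 steps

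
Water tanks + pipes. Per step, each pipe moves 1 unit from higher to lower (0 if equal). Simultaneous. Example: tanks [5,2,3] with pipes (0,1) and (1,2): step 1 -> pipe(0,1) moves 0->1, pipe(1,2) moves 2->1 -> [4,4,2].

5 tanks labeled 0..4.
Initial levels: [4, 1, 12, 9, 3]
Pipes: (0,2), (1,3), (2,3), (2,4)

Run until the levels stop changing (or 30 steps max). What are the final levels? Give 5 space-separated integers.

Answer: 6 6 7 4 6

Derivation:
Step 1: flows [2->0,3->1,2->3,2->4] -> levels [5 2 9 9 4]
Step 2: flows [2->0,3->1,2=3,2->4] -> levels [6 3 7 8 5]
Step 3: flows [2->0,3->1,3->2,2->4] -> levels [7 4 6 6 6]
Step 4: flows [0->2,3->1,2=3,2=4] -> levels [6 5 7 5 6]
Step 5: flows [2->0,1=3,2->3,2->4] -> levels [7 5 4 6 7]
Step 6: flows [0->2,3->1,3->2,4->2] -> levels [6 6 7 4 6]
Step 7: flows [2->0,1->3,2->3,2->4] -> levels [7 5 4 6 7]
  -> period-2 cycle: step 7 state = step 5 state; never stabilizes
  -> state at step 30: (30-5) mod 2 = 1, same as step 6 -> [6 6 7 4 6]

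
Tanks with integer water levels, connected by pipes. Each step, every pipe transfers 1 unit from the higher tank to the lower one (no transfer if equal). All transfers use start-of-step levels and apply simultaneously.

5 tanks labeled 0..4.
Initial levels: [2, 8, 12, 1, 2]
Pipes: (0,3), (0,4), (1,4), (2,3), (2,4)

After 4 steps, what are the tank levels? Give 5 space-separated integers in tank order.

Step 1: flows [0->3,0=4,1->4,2->3,2->4] -> levels [1 7 10 3 4]
Step 2: flows [3->0,4->0,1->4,2->3,2->4] -> levels [3 6 8 3 5]
Step 3: flows [0=3,4->0,1->4,2->3,2->4] -> levels [4 5 6 4 6]
Step 4: flows [0=3,4->0,4->1,2->3,2=4] -> levels [5 6 5 5 4]

Answer: 5 6 5 5 4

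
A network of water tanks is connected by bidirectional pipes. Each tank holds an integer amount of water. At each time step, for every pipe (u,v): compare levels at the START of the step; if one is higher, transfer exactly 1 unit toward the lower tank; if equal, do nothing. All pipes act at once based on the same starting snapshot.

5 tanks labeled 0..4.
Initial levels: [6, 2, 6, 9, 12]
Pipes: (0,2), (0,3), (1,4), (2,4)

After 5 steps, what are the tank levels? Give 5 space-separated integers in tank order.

Step 1: flows [0=2,3->0,4->1,4->2] -> levels [7 3 7 8 10]
Step 2: flows [0=2,3->0,4->1,4->2] -> levels [8 4 8 7 8]
Step 3: flows [0=2,0->3,4->1,2=4] -> levels [7 5 8 8 7]
Step 4: flows [2->0,3->0,4->1,2->4] -> levels [9 6 6 7 7]
Step 5: flows [0->2,0->3,4->1,4->2] -> levels [7 7 8 8 5]

Answer: 7 7 8 8 5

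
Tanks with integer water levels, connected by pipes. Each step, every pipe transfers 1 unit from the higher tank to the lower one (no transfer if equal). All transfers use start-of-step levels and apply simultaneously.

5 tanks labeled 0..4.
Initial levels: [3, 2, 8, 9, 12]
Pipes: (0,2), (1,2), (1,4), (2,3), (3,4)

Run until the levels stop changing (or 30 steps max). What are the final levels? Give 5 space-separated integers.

Step 1: flows [2->0,2->1,4->1,3->2,4->3] -> levels [4 4 7 9 10]
Step 2: flows [2->0,2->1,4->1,3->2,4->3] -> levels [5 6 6 9 8]
Step 3: flows [2->0,1=2,4->1,3->2,3->4] -> levels [6 7 6 7 8]
Step 4: flows [0=2,1->2,4->1,3->2,4->3] -> levels [6 7 8 7 6]
Step 5: flows [2->0,2->1,1->4,2->3,3->4] -> levels [7 7 5 7 8]
Step 6: flows [0->2,1->2,4->1,3->2,4->3] -> levels [6 7 8 7 6]
  -> period-2 cycle: step 6 state = step 4 state; never stabilizes
  -> state at step 30: (30-4) mod 2 = 0, same as step 4 -> [6 7 8 7 6]

Answer: 6 7 8 7 6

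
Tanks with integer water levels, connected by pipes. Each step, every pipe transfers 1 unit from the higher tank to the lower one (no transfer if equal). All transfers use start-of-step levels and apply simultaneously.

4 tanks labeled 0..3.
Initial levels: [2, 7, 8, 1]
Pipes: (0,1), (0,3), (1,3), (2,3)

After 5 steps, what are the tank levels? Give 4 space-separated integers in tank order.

Answer: 5 5 5 3

Derivation:
Step 1: flows [1->0,0->3,1->3,2->3] -> levels [2 5 7 4]
Step 2: flows [1->0,3->0,1->3,2->3] -> levels [4 3 6 5]
Step 3: flows [0->1,3->0,3->1,2->3] -> levels [4 5 5 4]
Step 4: flows [1->0,0=3,1->3,2->3] -> levels [5 3 4 6]
Step 5: flows [0->1,3->0,3->1,3->2] -> levels [5 5 5 3]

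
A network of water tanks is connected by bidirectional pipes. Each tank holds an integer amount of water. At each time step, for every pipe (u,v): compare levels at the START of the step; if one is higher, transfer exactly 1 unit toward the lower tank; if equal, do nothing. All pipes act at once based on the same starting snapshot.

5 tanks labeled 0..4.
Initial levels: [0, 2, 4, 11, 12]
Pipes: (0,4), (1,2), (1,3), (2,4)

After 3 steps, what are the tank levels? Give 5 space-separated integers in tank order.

Answer: 3 6 6 8 6

Derivation:
Step 1: flows [4->0,2->1,3->1,4->2] -> levels [1 4 4 10 10]
Step 2: flows [4->0,1=2,3->1,4->2] -> levels [2 5 5 9 8]
Step 3: flows [4->0,1=2,3->1,4->2] -> levels [3 6 6 8 6]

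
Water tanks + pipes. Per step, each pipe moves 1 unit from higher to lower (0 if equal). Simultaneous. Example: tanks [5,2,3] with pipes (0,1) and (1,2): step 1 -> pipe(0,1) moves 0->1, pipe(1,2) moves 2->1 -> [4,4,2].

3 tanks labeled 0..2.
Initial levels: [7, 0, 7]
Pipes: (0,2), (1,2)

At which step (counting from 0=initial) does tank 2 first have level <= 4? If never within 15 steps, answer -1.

Answer: 5

Derivation:
Step 1: flows [0=2,2->1] -> levels [7 1 6]
Step 2: flows [0->2,2->1] -> levels [6 2 6]
Step 3: flows [0=2,2->1] -> levels [6 3 5]
Step 4: flows [0->2,2->1] -> levels [5 4 5]
Step 5: flows [0=2,2->1] -> levels [5 5 4]
Tank 2 first reaches <=4 at step 5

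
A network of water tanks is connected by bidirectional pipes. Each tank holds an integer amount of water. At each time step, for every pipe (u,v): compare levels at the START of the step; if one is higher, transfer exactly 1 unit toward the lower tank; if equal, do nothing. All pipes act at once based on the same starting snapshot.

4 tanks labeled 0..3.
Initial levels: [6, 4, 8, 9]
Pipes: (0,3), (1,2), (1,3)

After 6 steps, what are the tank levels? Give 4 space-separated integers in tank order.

Step 1: flows [3->0,2->1,3->1] -> levels [7 6 7 7]
Step 2: flows [0=3,2->1,3->1] -> levels [7 8 6 6]
Step 3: flows [0->3,1->2,1->3] -> levels [6 6 7 8]
Step 4: flows [3->0,2->1,3->1] -> levels [7 8 6 6]
  -> period-2 cycle: step 4 state = step 2 state
  -> state at step 6: (6-2) mod 2 = 0, same as step 2 -> [7 8 6 6]

Answer: 7 8 6 6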